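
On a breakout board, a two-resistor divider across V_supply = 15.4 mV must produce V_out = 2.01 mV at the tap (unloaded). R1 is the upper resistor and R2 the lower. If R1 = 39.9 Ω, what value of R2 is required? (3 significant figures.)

Required fraction k = V_out/V_supply = 0.1305.
R2 = R1 · 0.1305/(1 − 0.1305) = 5.989 Ω.

R2 ≈ 5.99 Ω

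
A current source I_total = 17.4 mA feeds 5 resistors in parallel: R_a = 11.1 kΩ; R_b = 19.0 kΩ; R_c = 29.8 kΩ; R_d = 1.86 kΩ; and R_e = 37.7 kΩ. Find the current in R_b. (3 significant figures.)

Total conductance ΣG = 1/11.1 + 1/19.0 + 1/29.8 + 1/1.86 + 1/37.7 = 0.7404 (units of 1/kΩ).
Current divider: I(R_b) = I_total · G_k/ΣG = 17.4 × (0.05263/0.7404) = 17.4 × 0.07108 = 1.237 mA.

I ≈ 1.24 mA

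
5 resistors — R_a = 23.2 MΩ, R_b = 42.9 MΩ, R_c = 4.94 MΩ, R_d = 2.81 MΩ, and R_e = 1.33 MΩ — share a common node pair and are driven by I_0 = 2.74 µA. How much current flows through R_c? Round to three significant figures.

ΣG = 1/23.2 + 1/42.9 + 1/4.94 + 1/2.81 + 1/1.33 = 1.377.
Current divider: I(R_c) = I_0 · G_k/ΣG = 2.74 × (0.2024/1.377) = 2.74 × 0.1471 = 0.4029 µA.

I ≈ 0.403 µA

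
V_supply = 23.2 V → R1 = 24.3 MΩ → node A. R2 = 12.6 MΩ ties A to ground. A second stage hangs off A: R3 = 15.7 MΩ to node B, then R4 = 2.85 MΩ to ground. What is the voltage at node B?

The second stage (R3 + R4 = 18.55 MΩ) loads node A in parallel with R2.
R2 ‖ (R3+R4) = 7.503 MΩ.
First divider: V_A = V_supply · 7.503/(24.3 + 7.503) = 5.474 V.
V_B = V_A × 0.1536 = 0.8410 V.

V_B ≈ 0.841 V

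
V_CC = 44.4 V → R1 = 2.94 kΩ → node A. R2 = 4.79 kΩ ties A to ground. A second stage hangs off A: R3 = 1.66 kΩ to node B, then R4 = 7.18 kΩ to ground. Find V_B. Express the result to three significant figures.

The second stage (R3 + R4 = 8.840 kΩ) loads node A in parallel with R2.
R2 ‖ (R3+R4) = 3.107 kΩ.
First divider: V_A = V_CC · 3.107/(2.94 + 3.107) = 22.81 V.
Then the unloaded second divider: V_B = V_A × R4/(R3+R4) = 22.81 × 0.8122 = 18.53 V.

V_B ≈ 18.5 V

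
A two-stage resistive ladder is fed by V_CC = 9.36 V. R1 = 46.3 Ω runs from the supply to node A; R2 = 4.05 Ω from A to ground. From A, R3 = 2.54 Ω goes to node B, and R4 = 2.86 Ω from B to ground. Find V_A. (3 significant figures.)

Looking into the second stage from A: R3 + R4 = 5.400 Ω appears in parallel with R2.
R2 ‖ (R3+R4) = 2.314 Ω.
V_A = 9.36 × 2.314/(46.3 + 2.314) = 0.4456 V.

V_A ≈ 0.446 V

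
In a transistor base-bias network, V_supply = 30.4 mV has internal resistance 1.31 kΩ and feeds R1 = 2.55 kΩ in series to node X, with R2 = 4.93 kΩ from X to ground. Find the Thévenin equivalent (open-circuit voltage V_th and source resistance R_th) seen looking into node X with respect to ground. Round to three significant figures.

V_th ≈ 17.1 mV, R_th ≈ 2.16 kΩ

R1' = 1.31 + 2.55 = 3.860 kΩ (source resistance + R1).
With X open, the divider is unloaded: V_th = 30.4 × 4.93/8.790 = 17.05 mV.
With V_supply suppressed (replaced by a short), R_th = R1' ‖ R2 = (3.860 × 4.93)/(3.860 + 4.93) = 2.165 kΩ.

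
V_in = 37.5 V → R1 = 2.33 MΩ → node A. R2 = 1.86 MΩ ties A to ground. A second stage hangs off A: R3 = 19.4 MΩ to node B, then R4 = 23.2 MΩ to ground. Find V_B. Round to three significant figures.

The second stage (R3 + R4 = 42.60 MΩ) loads node A in parallel with R2.
Effective lower resistance at A: R2 ‖ 42.60 = 1.782 MΩ.
V_A = 37.5 × 1.782/(2.33 + 1.782) = 16.25 V.
Stage 2 is unloaded, so V_B = V_A · R4/(R3+R4) = 16.25 × 23.2/42.60 = 8.851 V.

V_B ≈ 8.85 V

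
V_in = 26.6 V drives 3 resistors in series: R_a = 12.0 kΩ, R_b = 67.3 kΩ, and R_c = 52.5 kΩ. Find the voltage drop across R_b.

V ≈ 13.6 V

Total series resistance ΣR = 12.0 + 67.3 + 52.5 = 131.8 kΩ.
By the voltage-divider rule, V = 26.6 × 67.30/131.8 = 13.58 V.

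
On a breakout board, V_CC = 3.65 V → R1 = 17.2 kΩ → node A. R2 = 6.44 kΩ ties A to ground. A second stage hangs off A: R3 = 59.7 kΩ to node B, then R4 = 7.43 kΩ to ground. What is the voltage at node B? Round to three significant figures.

Node A sees R2 in parallel with the series input of stage 2, R3 + R4 = 67.13 kΩ.
Effective lower resistance at A: R2 ‖ 67.13 = 5.876 kΩ.
V_A = 3.65 × 5.876/(17.2 + 5.876) = 0.9295 V.
V_B = V_A × 0.1107 = 0.1029 V.

V_B ≈ 0.103 V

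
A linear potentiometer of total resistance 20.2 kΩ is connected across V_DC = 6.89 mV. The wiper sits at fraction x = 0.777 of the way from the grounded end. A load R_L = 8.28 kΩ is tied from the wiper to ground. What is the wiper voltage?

The pot divides into 4.505 kΩ above the wiper and 15.70 kΩ below.
(x·R_p) ‖ R_L = 5.420 kΩ.
V_out = 6.89 × 5.420/(4.505 + 5.420) = 3.763 mV.
(Unloaded: V_out = x·V_DC = 5.35 mV.)

V_out ≈ 3.76 mV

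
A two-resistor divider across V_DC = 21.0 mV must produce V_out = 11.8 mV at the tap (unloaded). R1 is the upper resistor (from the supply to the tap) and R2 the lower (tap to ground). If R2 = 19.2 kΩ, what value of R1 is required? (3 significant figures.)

R1 ≈ 15.0 kΩ

Required fraction k = V_out/V_DC = 0.5619.
Rearranging, R1 = R2·(1−k)/k = 19.2 × 0.7797 = 14.97 kΩ.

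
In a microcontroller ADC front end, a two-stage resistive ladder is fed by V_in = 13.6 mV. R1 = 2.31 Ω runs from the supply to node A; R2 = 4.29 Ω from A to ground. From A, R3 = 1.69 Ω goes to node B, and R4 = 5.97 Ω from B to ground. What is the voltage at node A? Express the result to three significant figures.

V_A ≈ 7.39 mV

Looking into the second stage from A: R3 + R4 = 7.660 Ω appears in parallel with R2.
Effective lower resistance at A: R2 ‖ 7.660 = 2.750 Ω.
V_A = 13.6 × 2.750/(2.31 + 2.750) = 7.391 mV.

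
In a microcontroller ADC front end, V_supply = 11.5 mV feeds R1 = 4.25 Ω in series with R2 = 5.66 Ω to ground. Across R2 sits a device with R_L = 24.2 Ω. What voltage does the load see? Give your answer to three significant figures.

First combine the lower leg with the load: R2 ‖ R_L = 4.587 Ω.
Now apply the divider: V_out = 11.5 × 0.5191 = 5.969 mV.

V_out ≈ 5.97 mV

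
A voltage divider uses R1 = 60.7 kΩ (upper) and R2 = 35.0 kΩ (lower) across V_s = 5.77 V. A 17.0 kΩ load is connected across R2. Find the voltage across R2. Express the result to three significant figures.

V_out ≈ 0.915 V

The load sits in parallel with R2, giving an effective lower resistance R2' = R2·R_L/(R2+R_L) = 11.44 kΩ.
Now apply the divider: V_out = 5.77 × 0.1586 = 0.9152 V.
(Unloaded it would be 2.11 V; the load pulls it down.)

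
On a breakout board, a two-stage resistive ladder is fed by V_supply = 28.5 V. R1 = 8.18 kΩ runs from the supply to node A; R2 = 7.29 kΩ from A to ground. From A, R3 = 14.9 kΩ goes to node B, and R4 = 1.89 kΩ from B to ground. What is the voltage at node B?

V_B ≈ 1.23 V

The second stage (R3 + R4 = 16.79 kΩ) loads node A in parallel with R2.
Effective lower resistance at A: R2 ‖ 16.79 = 5.083 kΩ.
So V_A = 28.5 × 0.3832 = 10.92 V.
V_B = V_A × 0.1126 = 1.230 V.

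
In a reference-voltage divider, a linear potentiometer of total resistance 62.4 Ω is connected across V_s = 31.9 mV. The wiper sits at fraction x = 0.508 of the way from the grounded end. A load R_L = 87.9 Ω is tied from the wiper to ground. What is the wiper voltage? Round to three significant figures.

The pot divides into 30.70 Ω above the wiper and 31.70 Ω below.
Lower segment in parallel with the load: 31.70 ‖ 87.9 = 23.30 Ω.
Loaded-divider output: V_out = 31.9 × 0.4314 = 13.76 mV.

V_out ≈ 13.8 mV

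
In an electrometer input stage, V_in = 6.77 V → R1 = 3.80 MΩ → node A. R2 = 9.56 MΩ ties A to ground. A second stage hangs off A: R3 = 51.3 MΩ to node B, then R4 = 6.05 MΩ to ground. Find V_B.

Looking into the second stage from A: R3 + R4 = 57.35 MΩ appears in parallel with R2.
R2 ‖ (R3+R4) = 8.194 MΩ.
V_A = 6.77 × 8.194/(3.80 + 8.194) = 4.625 V.
Stage 2 is unloaded, so V_B = V_A · R4/(R3+R4) = 4.625 × 6.05/57.35 = 0.4879 V.

V_B ≈ 0.488 V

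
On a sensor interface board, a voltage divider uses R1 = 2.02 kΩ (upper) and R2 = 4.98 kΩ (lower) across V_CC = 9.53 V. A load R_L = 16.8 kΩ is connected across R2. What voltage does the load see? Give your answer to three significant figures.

V_out ≈ 6.25 V

The load sits in parallel with R2, giving an effective lower resistance R2' = R2·R_L/(R2+R_L) = 3.841 kΩ.
Then V_out = V_CC · R2'/(R1 + R2') = 9.53 × 3.841/5.861 = 6.246 V.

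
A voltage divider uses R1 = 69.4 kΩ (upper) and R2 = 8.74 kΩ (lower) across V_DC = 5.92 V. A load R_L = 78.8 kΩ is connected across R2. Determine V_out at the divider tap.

The load sits in parallel with R2, giving an effective lower resistance R2' = R2·R_L/(R2+R_L) = 7.867 kΩ.
Now apply the divider: V_out = 5.92 × 0.1018 = 0.6028 V.
(Unloaded it would be 0.662 V; the load pulls it down.)

V_out ≈ 0.603 V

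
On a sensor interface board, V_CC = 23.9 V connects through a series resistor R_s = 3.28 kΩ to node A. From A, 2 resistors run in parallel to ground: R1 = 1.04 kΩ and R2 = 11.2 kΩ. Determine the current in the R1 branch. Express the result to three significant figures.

I ≈ 5.17 mA

Equivalent of the parallel group: R_p = 0.9516 kΩ.
V_A = 23.9 × 0.9516/4.232 = 5.375 V.
I(R1) = V_A / R1 = 5.375/1.04 = 5.168 mA.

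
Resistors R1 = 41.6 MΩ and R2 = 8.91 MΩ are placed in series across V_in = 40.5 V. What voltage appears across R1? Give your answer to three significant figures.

ΣR = 41.6 + 8.91 = 50.51 MΩ.
Voltage divider: V = V_in · (41.60 / 50.51) = 40.5 × 0.8236 = 33.36 V.

V ≈ 33.4 V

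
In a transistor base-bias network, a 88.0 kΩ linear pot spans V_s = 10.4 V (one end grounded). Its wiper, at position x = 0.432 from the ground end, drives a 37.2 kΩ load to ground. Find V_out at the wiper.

V_out ≈ 2.84 V

Split the track: R_lower = x·R_p = 38.02 kΩ, R_upper = (1−x)·R_p = 49.98 kΩ.
(x·R_p) ‖ R_L = 18.80 kΩ.
V_out = 10.4 × 18.80/(49.98 + 18.80) = 2.843 V.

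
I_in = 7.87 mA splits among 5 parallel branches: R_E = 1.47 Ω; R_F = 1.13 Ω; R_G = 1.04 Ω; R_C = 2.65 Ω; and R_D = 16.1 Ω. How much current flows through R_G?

I ≈ 2.55 mA

Conductances: ΣG = 1/1.47 + 1/1.13 + 1/1.04 + 1/2.65 + 1/16.1 = 2.966 (1/Ω).
By the current-divider rule, I = I_in · G_k/ΣG = 7.87 × 0.3242 = 2.551 mA.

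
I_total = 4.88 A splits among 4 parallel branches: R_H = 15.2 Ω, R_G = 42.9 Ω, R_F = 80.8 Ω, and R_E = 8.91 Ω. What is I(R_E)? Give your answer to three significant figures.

I ≈ 2.56 A

ΣG = 1/15.2 + 1/42.9 + 1/80.8 + 1/8.91 = 0.2137.
By the current-divider rule, I = I_total · G_k/ΣG = 4.88 × 0.5252 = 2.563 A.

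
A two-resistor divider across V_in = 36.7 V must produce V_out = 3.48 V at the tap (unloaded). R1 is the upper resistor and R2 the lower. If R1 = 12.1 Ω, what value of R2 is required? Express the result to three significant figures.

The divider ratio is R2/(R1+R2) = 3.48/36.7 = 0.09482.
R2 = R1 · 0.09482/(1 − 0.09482) = 1.268 Ω.

R2 ≈ 1.27 Ω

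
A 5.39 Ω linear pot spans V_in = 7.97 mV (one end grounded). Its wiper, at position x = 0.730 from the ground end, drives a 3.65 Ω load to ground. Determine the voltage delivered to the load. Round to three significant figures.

The pot divides into 1.455 Ω above the wiper and 3.935 Ω below.
Lower segment in parallel with the load: 3.935 ‖ 3.65 = 1.894 Ω.
Then V_out = V_in · 1.894/(1.455 + 1.894) = 4.506 mV.
(Unloaded: V_out = x·V_in = 5.82 mV.)

V_out ≈ 4.51 mV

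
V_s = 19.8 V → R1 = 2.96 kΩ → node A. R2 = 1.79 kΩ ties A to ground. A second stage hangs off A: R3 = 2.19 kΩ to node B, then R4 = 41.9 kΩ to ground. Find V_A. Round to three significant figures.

Node A sees R2 in parallel with the series input of stage 2, R3 + R4 = 44.09 kΩ.
R2 ‖ (R3+R4) = 1.720 kΩ.
V_A = 19.8 × 1.720/(2.96 + 1.720) = 7.277 V.

V_A ≈ 7.28 V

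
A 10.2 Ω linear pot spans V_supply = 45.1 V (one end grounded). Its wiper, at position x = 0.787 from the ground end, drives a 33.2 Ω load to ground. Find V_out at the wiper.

The pot divides into 2.173 Ω above the wiper and 8.027 Ω below.
Lower segment in parallel with the load: 8.027 ‖ 33.2 = 6.464 Ω.
Then V_out = V_supply · 6.464/(2.173 + 6.464) = 33.76 V.

V_out ≈ 33.8 V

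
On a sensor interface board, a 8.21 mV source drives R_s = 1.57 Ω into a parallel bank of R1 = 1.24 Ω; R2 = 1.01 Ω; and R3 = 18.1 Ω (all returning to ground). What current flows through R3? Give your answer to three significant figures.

I ≈ 0.116 mA

Combine the parallel branches: R_p = (1/1.24 + 1/1.01 + 1/18.1)⁻¹ = 0.5400 Ω.
V_A = 8.21 × 0.5400/2.110 = 2.101 mV.
Branch current I = V_A/R3 = 2.101/18.1 = 0.1161 mA.
(Check via current divider: I_total = 3.891 mA; share G_k/ΣG = 0.02984 → same result.)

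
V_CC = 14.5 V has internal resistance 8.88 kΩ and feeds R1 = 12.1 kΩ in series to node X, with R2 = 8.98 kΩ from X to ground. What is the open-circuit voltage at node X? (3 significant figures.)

R1' = 8.88 + 12.1 = 20.98 kΩ (source resistance + R1).
V_th is the unloaded tap voltage: V_CC · R2/(R1'+R2) = 14.5 × 0.2997 = 4.346 V.

V_th ≈ 4.35 V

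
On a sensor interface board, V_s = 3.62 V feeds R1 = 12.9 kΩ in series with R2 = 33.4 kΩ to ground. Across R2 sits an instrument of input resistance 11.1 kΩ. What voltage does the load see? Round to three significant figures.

V_out ≈ 1.42 V

R2 ‖ R_L = (33.4 × 11.1)/(33.4 + 11.1) = 8.331 kΩ.
Voltage divider with the loaded lower leg: V_out = 3.62 × 8.331/(12.9 + 8.331) = 3.62 × 0.3924 = 1.421 V.
(Unloaded it would be 2.61 V; the load pulls it down.)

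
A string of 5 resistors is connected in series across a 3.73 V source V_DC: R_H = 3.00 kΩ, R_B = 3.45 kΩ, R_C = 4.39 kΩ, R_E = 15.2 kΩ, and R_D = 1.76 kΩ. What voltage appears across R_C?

ΣR = 3.00 + 3.45 + 4.39 + 15.2 + 1.76 = 27.80 kΩ.
Voltage divider: V = V_DC · (4.390 / 27.80) = 3.73 × 0.1579 = 0.5890 V.

V ≈ 0.589 V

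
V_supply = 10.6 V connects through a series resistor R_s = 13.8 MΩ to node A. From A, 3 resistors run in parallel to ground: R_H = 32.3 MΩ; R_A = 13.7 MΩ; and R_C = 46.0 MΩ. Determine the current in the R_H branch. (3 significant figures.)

Parallel bank: R_p = 1/(1/32.3 + 1/13.7 + 1/46.0) = 7.956 MΩ.
V_A = 10.6 × 7.956/21.76 = 3.876 V.
Branch current I = V_A/R_H = 3.876/32.3 = 0.1200 µA.

I ≈ 0.120 µA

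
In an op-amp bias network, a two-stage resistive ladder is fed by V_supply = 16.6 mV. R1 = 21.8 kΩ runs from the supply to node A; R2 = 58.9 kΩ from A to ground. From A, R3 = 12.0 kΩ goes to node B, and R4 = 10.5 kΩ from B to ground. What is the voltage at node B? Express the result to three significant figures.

Looking into the second stage from A: R3 + R4 = 22.50 kΩ appears in parallel with R2.
Effective lower resistance at A: R2 ‖ 22.50 = 16.28 kΩ.
V_A = 16.6 × 16.28/(21.8 + 16.28) = 7.097 mV.
V_B = V_A × 0.4667 = 3.312 mV.

V_B ≈ 3.31 mV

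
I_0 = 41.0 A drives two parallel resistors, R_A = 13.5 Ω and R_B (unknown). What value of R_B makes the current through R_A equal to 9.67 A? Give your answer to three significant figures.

Two-branch current divider: I_A = I_0 · R_B/(R_A + R_B).
With f = 0.2359, R_B = R_A · f/(1−f) = 13.5 × 0.3086 = 4.167 Ω.

R_B ≈ 4.17 Ω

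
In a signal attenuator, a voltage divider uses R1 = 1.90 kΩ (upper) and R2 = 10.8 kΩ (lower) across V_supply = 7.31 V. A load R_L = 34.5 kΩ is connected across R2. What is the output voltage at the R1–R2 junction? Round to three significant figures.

R2 ‖ R_L = (10.8 × 34.5)/(10.8 + 34.5) = 8.225 kΩ.
Then V_out = V_supply · R2'/(R1 + R2') = 7.31 × 8.225/10.13 = 5.938 V.
(Unloaded it would be 6.22 V; the load pulls it down.)

V_out ≈ 5.94 V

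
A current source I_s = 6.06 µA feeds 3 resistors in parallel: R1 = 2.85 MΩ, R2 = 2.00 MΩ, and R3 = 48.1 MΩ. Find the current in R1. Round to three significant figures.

I ≈ 2.44 µA

Total conductance ΣG = 1/2.85 + 1/2.00 + 1/48.1 = 0.8717 (units of 1/MΩ).
By the current-divider rule, I = I_s · G_k/ΣG = 6.06 × 0.4025 = 2.439 µA.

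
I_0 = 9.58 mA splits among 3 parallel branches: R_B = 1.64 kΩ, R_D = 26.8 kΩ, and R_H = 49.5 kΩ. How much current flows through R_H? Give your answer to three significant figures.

I ≈ 0.290 mA

ΣG = 1/1.64 + 1/26.8 + 1/49.5 = 0.6673.
By the current-divider rule, I = I_0 · G_k/ΣG = 9.58 × 0.03028 = 0.2900 mA.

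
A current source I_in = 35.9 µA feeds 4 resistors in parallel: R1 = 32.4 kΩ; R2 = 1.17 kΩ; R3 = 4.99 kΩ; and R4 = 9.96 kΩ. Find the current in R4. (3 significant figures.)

I ≈ 3.04 µA

Total conductance ΣG = 1/32.4 + 1/1.17 + 1/4.99 + 1/9.96 = 1.186 (units of 1/kΩ).
R4 takes the fraction G_k/ΣG = 0.1004/1.186 = 0.08463, so I = 35.9 × 0.08463 = 3.038 µA.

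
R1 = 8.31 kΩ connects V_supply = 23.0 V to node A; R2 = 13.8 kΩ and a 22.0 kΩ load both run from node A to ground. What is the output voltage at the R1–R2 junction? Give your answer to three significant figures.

R2 ‖ R_L = (13.8 × 22.0)/(13.8 + 22.0) = 8.480 kΩ.
Voltage divider with the loaded lower leg: V_out = 23.0 × 8.480/(8.31 + 8.480) = 23.0 × 0.5051 = 11.62 V.
(Unloaded it would be 14.4 V; the load pulls it down.)

V_out ≈ 11.6 V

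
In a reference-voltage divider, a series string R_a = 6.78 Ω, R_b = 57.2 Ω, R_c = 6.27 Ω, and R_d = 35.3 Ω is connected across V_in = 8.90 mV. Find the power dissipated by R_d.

Series current I = V_in/ΣR = 8.90/105.5 = 0.08432 mA.
P = I²R = 0.007110 × 35.3 = 0.2510 µW.

P ≈ 0.251 µW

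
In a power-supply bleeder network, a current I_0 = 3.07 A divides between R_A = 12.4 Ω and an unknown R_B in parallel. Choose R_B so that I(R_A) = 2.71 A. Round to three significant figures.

R_B ≈ 93.3 Ω

In a two-way split, I_A/I_0 = R_B/(R_A + R_B).
2.71/3.07 = R_B/(R_A + R_B) → R_B = R_A · (0.8827)/(1 − 0.8827) = 12.4 × 7.528 = 93.34 Ω.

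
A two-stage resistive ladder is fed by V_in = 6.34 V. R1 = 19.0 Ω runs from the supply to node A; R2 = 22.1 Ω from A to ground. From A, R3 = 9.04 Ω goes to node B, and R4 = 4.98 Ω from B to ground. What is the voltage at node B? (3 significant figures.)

V_B ≈ 0.700 V

Node A sees R2 in parallel with the series input of stage 2, R3 + R4 = 14.02 Ω.
Effective lower resistance at A: R2 ‖ 14.02 = 8.578 Ω.
V_A = 6.34 × 8.578/(19.0 + 8.578) = 1.972 V.
V_B = V_A × 0.3552 = 0.7005 V.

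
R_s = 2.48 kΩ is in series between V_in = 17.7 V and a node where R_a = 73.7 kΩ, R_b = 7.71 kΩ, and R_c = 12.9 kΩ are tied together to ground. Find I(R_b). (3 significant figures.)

Equivalent of the parallel group: R_p = 4.529 kΩ.
V_A by voltage divider: V_A = 17.7 × 4.529/(2.48 + 4.529) = 11.44 V.
I(R_b) = V_A / R_b = 11.44/7.71 = 1.483 mA.
(Equivalently: I_total = 2.525 mA, then current-divider fraction G_k/ΣG = 0.5874.)

I ≈ 1.48 mA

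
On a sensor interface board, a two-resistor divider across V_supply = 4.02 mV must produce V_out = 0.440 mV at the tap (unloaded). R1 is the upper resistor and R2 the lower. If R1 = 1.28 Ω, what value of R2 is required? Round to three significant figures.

V_out/V_supply = R2/(R1+R2) = 0.1095.
So R2 = R1 · V_out/(V_supply − V_out) = 1.28 × 0.440/(4.02 − 0.440) = 1.28 × 0.1229 = 0.1573 Ω.

R2 ≈ 0.157 Ω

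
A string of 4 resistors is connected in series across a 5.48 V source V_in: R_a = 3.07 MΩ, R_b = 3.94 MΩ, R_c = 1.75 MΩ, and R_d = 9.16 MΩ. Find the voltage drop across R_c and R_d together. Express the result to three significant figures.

Total series resistance ΣR = 3.07 + 3.94 + 1.75 + 9.16 = 17.92 MΩ.
R_{R_c..R_d} = 1.75 + 9.16 = 10.91 MΩ.
V = V_in · R/ΣR = 5.48 × 0.6088 = 3.336 V.

V ≈ 3.34 V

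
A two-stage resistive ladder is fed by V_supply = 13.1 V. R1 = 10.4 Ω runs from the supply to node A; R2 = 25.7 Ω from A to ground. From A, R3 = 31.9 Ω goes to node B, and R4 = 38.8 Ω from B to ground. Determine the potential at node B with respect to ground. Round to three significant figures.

V_B ≈ 4.63 V

The second stage (R3 + R4 = 70.70 Ω) loads node A in parallel with R2.
R2 ‖ (R3+R4) = 18.85 Ω.
First divider: V_A = V_supply · 18.85/(10.4 + 18.85) = 8.442 V.
Stage 2 is unloaded, so V_B = V_A · R4/(R3+R4) = 8.442 × 38.8/70.70 = 4.633 V.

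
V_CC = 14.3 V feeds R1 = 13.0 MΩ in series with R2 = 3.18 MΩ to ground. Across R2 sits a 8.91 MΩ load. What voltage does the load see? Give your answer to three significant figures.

R2 ‖ R_L = (3.18 × 8.91)/(3.18 + 8.91) = 2.344 MΩ.
Voltage divider with the loaded lower leg: V_out = 14.3 × 2.344/(13.0 + 2.344) = 14.3 × 0.1527 = 2.184 V.

V_out ≈ 2.18 V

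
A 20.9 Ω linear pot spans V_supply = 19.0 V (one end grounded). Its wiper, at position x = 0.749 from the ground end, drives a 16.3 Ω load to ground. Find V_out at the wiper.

The pot divides into 5.246 Ω above the wiper and 15.65 Ω below.
R_L loads the lower segment: effective lower R = 7.985 Ω.
V_out = 19.0 × 7.985/(5.246 + 7.985) = 11.47 V.

V_out ≈ 11.5 V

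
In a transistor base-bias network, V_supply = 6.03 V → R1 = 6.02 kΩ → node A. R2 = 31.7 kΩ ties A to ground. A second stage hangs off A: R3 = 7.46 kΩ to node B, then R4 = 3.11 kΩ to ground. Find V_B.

V_B ≈ 1.01 V

Node A sees R2 in parallel with the series input of stage 2, R3 + R4 = 10.57 kΩ.
Effective lower resistance at A: R2 ‖ 10.57 = 7.927 kΩ.
First divider: V_A = V_supply · 7.927/(6.02 + 7.927) = 3.427 V.
V_B = V_A × 0.2942 = 1.008 V.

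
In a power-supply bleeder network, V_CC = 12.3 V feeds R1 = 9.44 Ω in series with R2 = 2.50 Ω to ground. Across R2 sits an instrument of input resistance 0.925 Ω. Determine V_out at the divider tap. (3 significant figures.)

V_out ≈ 0.821 V

First combine the lower leg with the load: R2 ‖ R_L = 0.6752 Ω.
Now apply the divider: V_out = 12.3 × 0.06675 = 0.8210 V.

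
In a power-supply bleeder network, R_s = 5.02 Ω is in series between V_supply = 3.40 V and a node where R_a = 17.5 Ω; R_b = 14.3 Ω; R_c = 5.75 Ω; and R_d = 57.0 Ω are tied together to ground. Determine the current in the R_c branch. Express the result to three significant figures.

I ≈ 0.228 A

Combine the parallel branches: R_p = (1/17.5 + 1/14.3 + 1/5.75 + 1/57.0)⁻¹ = 3.139 Ω.
V_A = 3.40 × 3.139/8.159 = 1.308 V.
I(R_c) = V_A / R_c = 1.308/5.75 = 0.2275 A.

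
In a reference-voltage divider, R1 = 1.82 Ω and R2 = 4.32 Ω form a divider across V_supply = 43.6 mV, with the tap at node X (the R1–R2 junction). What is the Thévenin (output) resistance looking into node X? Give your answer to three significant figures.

R_th ≈ 1.28 Ω

With V_supply suppressed (replaced by a short), R_th = R1 ‖ R2 = (1.820 × 4.32)/(1.820 + 4.32) = 1.281 Ω.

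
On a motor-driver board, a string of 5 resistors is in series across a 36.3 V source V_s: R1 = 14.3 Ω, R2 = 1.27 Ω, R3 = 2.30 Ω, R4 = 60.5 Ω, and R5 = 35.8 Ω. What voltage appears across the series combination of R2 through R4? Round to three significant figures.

V ≈ 20.4 V

Series total: ΣR = 14.3 + 1.27 + 2.30 + 60.5 + 35.8 = 114.2 Ω.
R_{R2..R4} = 1.27 + 2.30 + 60.5 = 64.07 Ω.
Voltage divider: V = V_s · (64.07 / 114.2) = 36.3 × 0.5612 = 20.37 V.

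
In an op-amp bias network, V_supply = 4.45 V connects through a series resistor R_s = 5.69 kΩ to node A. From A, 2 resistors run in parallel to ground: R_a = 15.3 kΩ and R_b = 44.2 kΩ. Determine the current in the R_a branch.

Combine the parallel branches: R_p = (1/15.3 + 1/44.2)⁻¹ = 11.37 kΩ.
V_A by voltage divider: V_A = 4.45 × 11.37/(5.69 + 11.37) = 2.965 V.
I(R_a) = V_A / R_a = 2.965/15.3 = 0.1938 mA.
(Check via current divider: I_total = 0.2609 mA; share G_k/ΣG = 0.7429 → same result.)

I ≈ 0.194 mA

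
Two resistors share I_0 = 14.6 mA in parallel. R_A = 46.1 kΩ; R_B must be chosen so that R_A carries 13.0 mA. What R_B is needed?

In a two-way split, I_A/I_0 = R_B/(R_A + R_B).
With f = 0.8904, R_B = R_A · f/(1−f) = 46.1 × 8.125 = 374.6 kΩ.

R_B ≈ 375 kΩ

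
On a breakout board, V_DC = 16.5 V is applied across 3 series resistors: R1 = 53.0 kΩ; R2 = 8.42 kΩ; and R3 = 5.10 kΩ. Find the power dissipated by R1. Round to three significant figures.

P ≈ 3.26 mW

The common current is I = 16.5/66.52 = 0.2480 mA.
P = I²R = 0.06153 × 53.0 = 3.261 mW.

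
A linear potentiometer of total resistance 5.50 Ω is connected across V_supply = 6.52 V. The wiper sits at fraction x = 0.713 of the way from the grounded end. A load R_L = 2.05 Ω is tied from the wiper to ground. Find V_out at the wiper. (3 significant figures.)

Lower segment x·R_p = 3.921 Ω; upper segment (1−x)·R_p = 1.579 Ω.
R_L loads the lower segment: effective lower R = 1.346 Ω.
Then V_out = V_supply · 1.346/(1.579 + 1.346) = 3.001 V.

V_out ≈ 3.00 V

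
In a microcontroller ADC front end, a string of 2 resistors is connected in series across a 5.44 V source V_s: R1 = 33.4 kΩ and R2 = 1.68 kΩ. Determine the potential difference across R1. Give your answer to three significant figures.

V ≈ 5.18 V

Total series resistance ΣR = 33.4 + 1.68 = 35.08 kΩ.
Voltage divider: V = V_s · (33.40 / 35.08) = 5.44 × 0.9521 = 5.179 V.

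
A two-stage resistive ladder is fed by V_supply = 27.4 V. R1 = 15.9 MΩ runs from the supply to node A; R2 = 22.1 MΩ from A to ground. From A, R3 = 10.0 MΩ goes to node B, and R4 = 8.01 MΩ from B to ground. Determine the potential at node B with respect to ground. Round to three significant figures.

Looking into the second stage from A: R3 + R4 = 18.01 MΩ appears in parallel with R2.
R2 ‖ (R3+R4) = 9.923 MΩ.
So V_A = 27.4 × 0.3843 = 10.53 V.
V_B = V_A × 0.4448 = 4.683 V.

V_B ≈ 4.68 V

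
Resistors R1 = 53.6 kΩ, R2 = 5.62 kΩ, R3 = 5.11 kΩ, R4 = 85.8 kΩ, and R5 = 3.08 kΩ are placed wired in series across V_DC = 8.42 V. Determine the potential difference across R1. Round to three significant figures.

Total series resistance ΣR = 53.6 + 5.62 + 5.11 + 85.8 + 3.08 = 153.2 kΩ.
By the voltage-divider rule, V = 8.42 × 53.60/153.2 = 2.946 V.

V ≈ 2.95 V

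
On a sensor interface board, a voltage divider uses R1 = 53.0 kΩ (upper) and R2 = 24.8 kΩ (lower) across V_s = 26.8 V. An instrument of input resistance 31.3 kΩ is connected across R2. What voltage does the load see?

V_out ≈ 5.55 V

The load sits in parallel with R2, giving an effective lower resistance R2' = R2·R_L/(R2+R_L) = 13.84 kΩ.
Now apply the divider: V_out = 26.8 × 0.2070 = 5.548 V.
(Unloaded it would be 8.54 V; the load pulls it down.)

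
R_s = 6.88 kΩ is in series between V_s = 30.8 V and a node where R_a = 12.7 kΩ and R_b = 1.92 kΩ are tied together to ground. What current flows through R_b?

Equivalent of the parallel group: R_p = 1.668 kΩ.
Node voltage V_A = V_s · R_p/(R_s + R_p) = 30.8 × 0.1951 = 6.010 V.
I(R_b) = V_A / R_b = 6.010/1.92 = 3.130 mA.
(Equivalently: I_total = 3.603 mA, then current-divider fraction G_k/ΣG = 0.8687.)

I ≈ 3.13 mA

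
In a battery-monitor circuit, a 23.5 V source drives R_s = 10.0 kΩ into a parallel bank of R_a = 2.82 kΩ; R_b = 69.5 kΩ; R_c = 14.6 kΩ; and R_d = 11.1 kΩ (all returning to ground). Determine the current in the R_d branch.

I ≈ 0.337 mA

Parallel bank: R_p = 1/(1/2.82 + 1/69.5 + 1/14.6 + 1/11.1) = 1.895 kΩ.
Node voltage V_A = V_s · R_p/(R_s + R_p) = 23.5 × 0.1593 = 3.745 V.
I(R_d) = V_A / R_d = 3.745/11.1 = 0.3373 mA.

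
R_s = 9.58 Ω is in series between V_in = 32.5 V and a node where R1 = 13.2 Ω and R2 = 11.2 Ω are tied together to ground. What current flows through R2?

I ≈ 1.12 A

Parallel bank: R_p = 1/(1/13.2 + 1/11.2) = 6.059 Ω.
V_A = 32.5 × 6.059/15.64 = 12.59 V.
I(R2) = V_A / R2 = 12.59/11.2 = 1.124 A.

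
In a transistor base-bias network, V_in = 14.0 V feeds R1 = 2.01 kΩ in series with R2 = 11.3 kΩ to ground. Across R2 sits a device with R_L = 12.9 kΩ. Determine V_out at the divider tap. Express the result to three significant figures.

V_out ≈ 10.5 V

R2 ‖ R_L = (11.3 × 12.9)/(11.3 + 12.9) = 6.024 kΩ.
Then V_out = V_in · R2'/(R1 + R2') = 14.0 × 6.024/8.034 = 10.50 V.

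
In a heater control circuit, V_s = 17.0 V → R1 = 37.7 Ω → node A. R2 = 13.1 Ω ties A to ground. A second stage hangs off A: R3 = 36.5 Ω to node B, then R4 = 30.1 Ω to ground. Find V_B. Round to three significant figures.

Node A sees R2 in parallel with the series input of stage 2, R3 + R4 = 66.60 Ω.
Effective lower resistance at A: R2 ‖ 66.60 = 10.95 Ω.
So V_A = 17.0 × 0.2250 = 3.825 V.
Then the unloaded second divider: V_B = V_A × R4/(R3+R4) = 3.825 × 0.4520 = 1.729 V.

V_B ≈ 1.73 V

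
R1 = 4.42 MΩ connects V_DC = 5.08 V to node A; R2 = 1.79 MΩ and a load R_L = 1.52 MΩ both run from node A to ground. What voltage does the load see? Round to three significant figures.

V_out ≈ 0.797 V

First combine the lower leg with the load: R2 ‖ R_L = 0.8220 MΩ.
Now apply the divider: V_out = 5.08 × 0.1568 = 0.7966 V.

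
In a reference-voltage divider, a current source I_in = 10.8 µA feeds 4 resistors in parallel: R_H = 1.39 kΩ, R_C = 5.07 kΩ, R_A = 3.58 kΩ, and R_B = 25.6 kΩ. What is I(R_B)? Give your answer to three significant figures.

I ≈ 0.342 µA

ΣG = 1/1.39 + 1/5.07 + 1/3.58 + 1/25.6 = 1.235.
R_B takes the fraction G_k/ΣG = 0.03906/1.235 = 0.03163, so I = 10.8 × 0.03163 = 0.3416 µA.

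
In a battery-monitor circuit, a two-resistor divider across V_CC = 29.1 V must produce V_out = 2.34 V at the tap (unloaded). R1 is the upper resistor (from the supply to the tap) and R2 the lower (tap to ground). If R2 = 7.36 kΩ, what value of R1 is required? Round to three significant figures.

R1 ≈ 84.2 kΩ

The divider ratio is R2/(R1+R2) = 2.34/29.1 = 0.08041.
Rearranging, R1 = R2·(1−k)/k = 7.36 × 11.44 = 84.17 kΩ.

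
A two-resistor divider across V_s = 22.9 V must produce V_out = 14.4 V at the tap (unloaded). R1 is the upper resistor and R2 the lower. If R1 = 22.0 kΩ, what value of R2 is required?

R2 ≈ 37.3 kΩ

V_out/V_s = R2/(R1+R2) = 0.6288.
Rearranging, R2 = R1·k/(1−k) = 22.0 × 1.694 = 37.27 kΩ.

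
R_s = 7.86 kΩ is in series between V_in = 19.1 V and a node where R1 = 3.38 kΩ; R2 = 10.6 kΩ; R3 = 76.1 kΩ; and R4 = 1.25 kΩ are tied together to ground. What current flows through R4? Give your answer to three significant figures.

Parallel bank: R_p = 1/(1/3.38 + 1/10.6 + 1/76.1 + 1/1.25) = 0.8310 kΩ.
Node voltage V_A = V_in · R_p/(R_s + R_p) = 19.1 × 0.09562 = 1.826 V.
I(R4) = V_A / R4 = 1.826/1.25 = 1.461 mA.

I ≈ 1.46 mA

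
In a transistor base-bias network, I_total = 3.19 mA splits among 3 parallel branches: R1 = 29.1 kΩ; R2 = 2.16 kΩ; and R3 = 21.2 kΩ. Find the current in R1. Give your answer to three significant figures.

Conductances: ΣG = 1/29.1 + 1/2.16 + 1/21.2 = 0.5445 (1/kΩ).
By the current-divider rule, I = I_total · G_k/ΣG = 3.19 × 0.06311 = 0.2013 mA.

I ≈ 0.201 mA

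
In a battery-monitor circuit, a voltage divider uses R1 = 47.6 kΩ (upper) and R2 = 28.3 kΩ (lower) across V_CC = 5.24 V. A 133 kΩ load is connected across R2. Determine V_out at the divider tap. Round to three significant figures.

V_out ≈ 1.72 V

The load sits in parallel with R2, giving an effective lower resistance R2' = R2·R_L/(R2+R_L) = 23.33 kΩ.
Voltage divider with the loaded lower leg: V_out = 5.24 × 23.33/(47.6 + 23.33) = 5.24 × 0.3290 = 1.724 V.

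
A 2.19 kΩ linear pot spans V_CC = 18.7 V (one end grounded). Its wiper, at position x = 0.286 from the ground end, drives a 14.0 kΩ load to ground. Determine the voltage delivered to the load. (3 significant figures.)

Split the track: R_lower = x·R_p = 0.6263 kΩ, R_upper = (1−x)·R_p = 1.564 kΩ.
Lower segment in parallel with the load: 0.6263 ‖ 14.0 = 0.5995 kΩ.
Then V_out = V_CC · 0.5995/(1.564 + 0.5995) = 5.183 V.
(Unloaded: V_out = x·V_CC = 5.35 V.)

V_out ≈ 5.18 V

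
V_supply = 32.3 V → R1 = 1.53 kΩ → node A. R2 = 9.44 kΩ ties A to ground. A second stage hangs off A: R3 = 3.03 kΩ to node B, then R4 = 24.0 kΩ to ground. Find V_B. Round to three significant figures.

The second stage (R3 + R4 = 27.03 kΩ) loads node A in parallel with R2.
R2 ‖ (R3+R4) = 6.997 kΩ.
V_A = 32.3 × 6.997/(1.53 + 6.997) = 26.50 V.
V_B = V_A × 0.8879 = 23.53 V.

V_B ≈ 23.5 V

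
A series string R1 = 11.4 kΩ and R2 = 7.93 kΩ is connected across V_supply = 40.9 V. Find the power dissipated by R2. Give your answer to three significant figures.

The common current is I = 40.9/19.33 = 2.116 mA.
P(R2) = I²·R2 = (2.116)² × 7.93 = 35.50 mW.

P ≈ 35.5 mW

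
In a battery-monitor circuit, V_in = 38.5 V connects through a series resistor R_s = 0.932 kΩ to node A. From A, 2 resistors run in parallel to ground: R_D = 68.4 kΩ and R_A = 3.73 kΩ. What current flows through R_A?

Combine the parallel branches: R_p = (1/68.4 + 1/3.73)⁻¹ = 3.537 kΩ.
Node voltage V_A = V_in · R_p/(R_s + R_p) = 38.5 × 0.7915 = 30.47 V.
I(R_A) = V_A / R_A = 30.47/3.73 = 8.169 mA.

I ≈ 8.17 mA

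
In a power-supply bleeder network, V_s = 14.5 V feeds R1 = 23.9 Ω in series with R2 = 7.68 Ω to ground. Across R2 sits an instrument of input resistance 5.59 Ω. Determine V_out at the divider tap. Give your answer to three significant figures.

R2 ‖ R_L = (7.68 × 5.59)/(7.68 + 5.59) = 3.235 Ω.
Voltage divider with the loaded lower leg: V_out = 14.5 × 3.235/(23.9 + 3.235) = 14.5 × 0.1192 = 1.729 V.

V_out ≈ 1.73 V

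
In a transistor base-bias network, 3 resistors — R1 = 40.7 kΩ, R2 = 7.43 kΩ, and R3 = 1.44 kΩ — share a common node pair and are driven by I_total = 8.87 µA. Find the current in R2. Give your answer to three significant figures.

I ≈ 1.40 µA

Total conductance ΣG = 1/40.7 + 1/7.43 + 1/1.44 = 0.8536 (units of 1/kΩ).
R2 takes the fraction G_k/ΣG = 0.1346/0.8536 = 0.1577, so I = 8.87 × 0.1577 = 1.399 µA.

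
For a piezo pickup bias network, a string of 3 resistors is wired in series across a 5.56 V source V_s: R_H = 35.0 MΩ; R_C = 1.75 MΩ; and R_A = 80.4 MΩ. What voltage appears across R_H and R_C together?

V ≈ 1.74 V

Series total: ΣR = 35.0 + 1.75 + 80.4 = 117.2 MΩ.
R_{R_H..R_C} = 35.0 + 1.75 = 36.75 MΩ.
Voltage divider: V = V_s · (36.75 / 117.2) = 5.56 × 0.3137 = 1.744 V.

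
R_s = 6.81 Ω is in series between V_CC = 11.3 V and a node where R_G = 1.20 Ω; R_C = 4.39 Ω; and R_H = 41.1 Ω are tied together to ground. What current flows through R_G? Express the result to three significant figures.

Parallel bank: R_p = 1/(1/1.20 + 1/4.39 + 1/41.1) = 0.9213 Ω.
Node voltage V_A = V_CC · R_p/(R_s + R_p) = 11.3 × 0.1192 = 1.347 V.
Branch current I = V_A/R_G = 1.347/1.20 = 1.122 A.
(Equivalently: I_total = 1.462 A, then current-divider fraction G_k/ΣG = 0.7677.)

I ≈ 1.12 A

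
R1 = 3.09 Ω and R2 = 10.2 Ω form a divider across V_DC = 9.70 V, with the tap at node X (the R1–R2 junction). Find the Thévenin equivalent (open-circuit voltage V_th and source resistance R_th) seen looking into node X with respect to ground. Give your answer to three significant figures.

V_th is the unloaded tap voltage: V_DC · R2/(R1+R2) = 9.70 × 0.7675 = 7.445 V.
With V_DC suppressed (replaced by a short), R_th = R1 ‖ R2 = (3.090 × 10.2)/(3.090 + 10.2) = 2.372 Ω.

V_th ≈ 7.44 V, R_th ≈ 2.37 Ω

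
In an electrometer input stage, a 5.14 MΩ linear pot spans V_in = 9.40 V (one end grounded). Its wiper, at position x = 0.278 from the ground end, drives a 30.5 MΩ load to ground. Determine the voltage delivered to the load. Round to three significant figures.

Lower segment x·R_p = 1.429 MΩ; upper segment (1−x)·R_p = 3.711 MΩ.
R_L loads the lower segment: effective lower R = 1.365 MΩ.
V_out = 9.40 × 1.365/(3.711 + 1.365) = 2.528 V.

V_out ≈ 2.53 V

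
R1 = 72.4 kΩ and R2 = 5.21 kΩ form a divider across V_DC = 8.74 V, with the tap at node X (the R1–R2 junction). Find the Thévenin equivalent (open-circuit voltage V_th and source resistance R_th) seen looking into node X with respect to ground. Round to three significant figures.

Open-circuit (no load on X): V_th = V_DC · R2/(R1 + R2) = 8.74 × 5.21/(72.40 + 5.21) = 0.5867 V.
Zeroing V_DC shorts the top of R1 to ground, so R_th = R1 ‖ R2 = 4.860 kΩ.

V_th ≈ 0.587 V, R_th ≈ 4.86 kΩ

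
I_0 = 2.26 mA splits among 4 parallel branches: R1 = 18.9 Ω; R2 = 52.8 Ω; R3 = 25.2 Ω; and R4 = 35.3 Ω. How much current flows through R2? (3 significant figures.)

I ≈ 0.306 mA

Conductances: ΣG = 1/18.9 + 1/52.8 + 1/25.2 + 1/35.3 = 0.1399 (1/Ω).
Current divider: I(R2) = I_0 · G_k/ΣG = 2.26 × (0.01894/0.1399) = 2.26 × 0.1354 = 0.3060 mA.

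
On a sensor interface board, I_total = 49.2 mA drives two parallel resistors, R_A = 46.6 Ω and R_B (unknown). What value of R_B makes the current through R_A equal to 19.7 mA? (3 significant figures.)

The fraction through R_A equals R_B/(R_A+R_B).
With f = 0.4004, R_B = R_A · f/(1−f) = 46.6 × 0.6678 = 31.12 Ω.

R_B ≈ 31.1 Ω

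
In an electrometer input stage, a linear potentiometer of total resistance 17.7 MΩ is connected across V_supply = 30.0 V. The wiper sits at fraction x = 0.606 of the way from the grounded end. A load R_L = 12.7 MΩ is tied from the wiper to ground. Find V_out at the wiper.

V_out ≈ 13.6 V

Split the track: R_lower = x·R_p = 10.73 MΩ, R_upper = (1−x)·R_p = 6.974 MΩ.
(x·R_p) ‖ R_L = 5.815 MΩ.
V_out = 30.0 × 5.815/(6.974 + 5.815) = 13.64 V.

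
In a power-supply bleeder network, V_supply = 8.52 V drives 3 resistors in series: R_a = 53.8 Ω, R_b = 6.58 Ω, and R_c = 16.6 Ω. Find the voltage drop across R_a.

V ≈ 5.95 V

Series total: ΣR = 53.8 + 6.58 + 16.6 = 76.98 Ω.
By the voltage-divider rule, V = 8.52 × 53.80/76.98 = 5.954 V.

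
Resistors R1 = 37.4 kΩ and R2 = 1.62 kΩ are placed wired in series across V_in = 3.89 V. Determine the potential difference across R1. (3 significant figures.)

V ≈ 3.73 V

ΣR = 37.4 + 1.62 = 39.02 kΩ.
By the voltage-divider rule, V = 3.89 × 37.40/39.02 = 3.728 V.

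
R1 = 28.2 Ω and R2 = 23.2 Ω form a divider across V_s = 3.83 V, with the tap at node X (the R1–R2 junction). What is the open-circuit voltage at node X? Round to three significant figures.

V_th ≈ 1.73 V

V_th is the unloaded tap voltage: V_s · R2/(R1+R2) = 3.83 × 0.4514 = 1.729 V.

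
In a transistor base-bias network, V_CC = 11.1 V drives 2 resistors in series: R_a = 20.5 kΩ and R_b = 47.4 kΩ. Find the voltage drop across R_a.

Total series resistance ΣR = 20.5 + 47.4 = 67.90 kΩ.
V = V_CC · R/ΣR = 11.1 × 0.3019 = 3.351 V.

V ≈ 3.35 V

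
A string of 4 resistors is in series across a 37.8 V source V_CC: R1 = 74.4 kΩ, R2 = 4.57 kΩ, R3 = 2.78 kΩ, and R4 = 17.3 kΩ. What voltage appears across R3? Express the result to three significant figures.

Series total: ΣR = 74.4 + 4.57 + 2.78 + 17.3 = 99.05 kΩ.
V = V_CC · R/ΣR = 37.8 × 0.02807 = 1.061 V.

V ≈ 1.06 V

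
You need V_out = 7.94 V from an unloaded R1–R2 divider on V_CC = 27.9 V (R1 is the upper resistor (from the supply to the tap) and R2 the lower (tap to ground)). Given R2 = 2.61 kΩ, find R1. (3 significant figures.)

R1 ≈ 6.56 kΩ

V_out/V_CC = R2/(R1+R2) = 0.2846.
Rearranging, R1 = R2·(1−k)/k = 2.61 × 2.514 = 6.561 kΩ.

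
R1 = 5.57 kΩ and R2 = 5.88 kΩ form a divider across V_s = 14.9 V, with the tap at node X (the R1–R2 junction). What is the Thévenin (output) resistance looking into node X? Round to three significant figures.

With V_s suppressed (replaced by a short), R_th = R1 ‖ R2 = (5.570 × 5.88)/(5.570 + 5.88) = 2.860 kΩ.

R_th ≈ 2.86 kΩ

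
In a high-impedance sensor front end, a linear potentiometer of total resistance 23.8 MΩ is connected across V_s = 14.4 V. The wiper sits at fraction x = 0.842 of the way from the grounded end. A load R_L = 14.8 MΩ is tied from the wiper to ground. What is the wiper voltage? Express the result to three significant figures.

V_out ≈ 9.99 V

Lower segment x·R_p = 20.04 MΩ; upper segment (1−x)·R_p = 3.760 MΩ.
(x·R_p) ‖ R_L = 8.513 MΩ.
Loaded-divider output: V_out = 14.4 × 0.6936 = 9.988 V.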